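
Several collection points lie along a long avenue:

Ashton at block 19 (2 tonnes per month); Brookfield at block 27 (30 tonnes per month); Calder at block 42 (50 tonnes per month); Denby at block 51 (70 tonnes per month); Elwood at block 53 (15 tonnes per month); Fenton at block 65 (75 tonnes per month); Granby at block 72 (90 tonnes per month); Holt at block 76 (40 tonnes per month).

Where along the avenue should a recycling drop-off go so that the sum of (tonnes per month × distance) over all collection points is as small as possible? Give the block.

x = 65

For a sum of weighted absolute distances on a line, the optimum is the weighted median (not the mean). Total weight W = 372; half-weight = 186.
Sort by position and accumulate weight:
  block 19 (Ashton, w=2) → cum 2
  block 27 (Brookfield, w=30) → cum 32
  block 42 (Calder, w=50) → cum 82
  block 51 (Denby, w=70) → cum 152
  block 53 (Elwood, w=15) → cum 167
  block 65 (Fenton, w=75) → cum 242  ≥ 186 → median here
  block 72 (Granby, w=90) → cum 332
  block 76 (Holt, w=40) → cum 372
Optimal location: block 65.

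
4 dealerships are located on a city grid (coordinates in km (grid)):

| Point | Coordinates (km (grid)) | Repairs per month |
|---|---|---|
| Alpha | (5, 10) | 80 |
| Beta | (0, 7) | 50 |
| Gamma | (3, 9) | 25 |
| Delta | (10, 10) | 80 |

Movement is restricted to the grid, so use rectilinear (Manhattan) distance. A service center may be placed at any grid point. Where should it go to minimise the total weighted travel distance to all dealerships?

(5, 10)

Manhattan distance separates: Σwᵢ(|x−xᵢ|+|y−yᵢ|) = Σwᵢ|x−xᵢ| + Σwᵢ|y−yᵢ|, so x and y are optimised independently as 1-D weighted medians.
Total weight W = 235; half = 117.5.
x-coordinate, sorted with cumulative weight:
  x=0 (Beta, w=50) cum 50
  x=3 (Gamma, w=25) cum 75
  x=5 (Alpha, w=80) cum 155  ← median
  x=10 (Delta, w=80) cum 235
⇒ x* = 5
y-coordinate, sorted with cumulative weight:
  y=7 (Beta, w=50) cum 50
  y=9 (Gamma, w=25) cum 75
  y=10 (Alpha, w=80) cum 155  ← median
  y=10 (Delta, w=80) cum 235
⇒ y* = 10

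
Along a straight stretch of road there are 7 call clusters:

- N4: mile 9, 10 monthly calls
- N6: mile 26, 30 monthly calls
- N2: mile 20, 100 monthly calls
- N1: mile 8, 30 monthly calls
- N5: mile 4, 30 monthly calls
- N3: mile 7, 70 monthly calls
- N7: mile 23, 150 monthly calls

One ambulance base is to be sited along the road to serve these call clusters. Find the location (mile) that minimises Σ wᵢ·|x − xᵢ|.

For a sum of weighted absolute distances on a line, the optimum is the weighted median (not the mean). Total weight W = 420; half-weight = 210.
Sort by position and accumulate weight:
  mile 4 (N5, w=30) → cum 30
  mile 7 (N3, w=70) → cum 100
  mile 8 (N1, w=30) → cum 130
  mile 9 (N4, w=10) → cum 140
  mile 20 (N2, w=100) → cum 240  ≥ 210 → median here
  mile 23 (N7, w=150) → cum 390
  mile 26 (N6, w=30) → cum 420
Optimal location: mile 20.

x = 20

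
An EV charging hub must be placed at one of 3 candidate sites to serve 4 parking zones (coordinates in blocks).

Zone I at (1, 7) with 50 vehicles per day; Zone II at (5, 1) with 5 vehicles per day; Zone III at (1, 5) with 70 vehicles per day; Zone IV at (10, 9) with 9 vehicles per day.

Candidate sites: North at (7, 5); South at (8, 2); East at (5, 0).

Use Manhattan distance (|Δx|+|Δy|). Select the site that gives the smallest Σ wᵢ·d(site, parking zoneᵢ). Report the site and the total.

Total weighted distance at each candidate:
  North (7, 5): total = 913
  South (8, 2): total = 1401
  East (5, 0): total = 1311
Minimum is at North with total 913 blocks.

North, total 913 blocks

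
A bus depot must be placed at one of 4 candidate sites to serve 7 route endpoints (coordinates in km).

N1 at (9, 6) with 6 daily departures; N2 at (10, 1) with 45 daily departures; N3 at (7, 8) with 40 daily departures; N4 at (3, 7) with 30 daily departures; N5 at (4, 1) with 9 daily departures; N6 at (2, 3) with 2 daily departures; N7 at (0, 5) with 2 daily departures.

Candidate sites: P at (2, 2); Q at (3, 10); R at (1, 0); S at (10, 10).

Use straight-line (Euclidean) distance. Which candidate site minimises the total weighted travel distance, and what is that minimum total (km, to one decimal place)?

P, total 905.9 km

Total weighted distance at each candidate:
  P (2, 2): total = 905.9
  Q (3, 10): total = 932.5
  R (1, 0): total = 1130.9
  S (10, 10): total = 943.4
Minimum is at P with total 905.9 km.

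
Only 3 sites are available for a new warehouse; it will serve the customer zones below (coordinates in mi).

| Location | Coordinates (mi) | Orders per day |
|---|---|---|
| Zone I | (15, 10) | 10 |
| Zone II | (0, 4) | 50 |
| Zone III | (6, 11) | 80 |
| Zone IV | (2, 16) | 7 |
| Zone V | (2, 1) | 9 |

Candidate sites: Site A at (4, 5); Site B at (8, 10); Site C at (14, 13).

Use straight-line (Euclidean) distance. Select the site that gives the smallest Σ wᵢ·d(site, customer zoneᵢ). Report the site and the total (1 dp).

Total weighted distance at each candidate:
  Site A (4, 5): total = 951.5
  Site B (8, 10): total = 905.6
  Site C (14, 13): total = 1762.8
Minimum is at Site B with total 905.6 mi.

Site B, total 905.6 mi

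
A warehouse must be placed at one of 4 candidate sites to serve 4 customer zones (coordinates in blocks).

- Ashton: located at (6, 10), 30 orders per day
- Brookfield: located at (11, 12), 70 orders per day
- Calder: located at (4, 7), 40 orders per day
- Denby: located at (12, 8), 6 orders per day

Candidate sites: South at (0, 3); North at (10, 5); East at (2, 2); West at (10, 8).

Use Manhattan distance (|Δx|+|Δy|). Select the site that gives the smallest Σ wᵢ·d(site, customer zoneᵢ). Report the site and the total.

West, total 822 blocks

Total weighted distance at each candidate:
  South (0, 3): total = 2212
  North (10, 5): total = 1180
  East (2, 2): total = 2066
  West (10, 8): total = 822
Minimum is at West with total 822 blocks.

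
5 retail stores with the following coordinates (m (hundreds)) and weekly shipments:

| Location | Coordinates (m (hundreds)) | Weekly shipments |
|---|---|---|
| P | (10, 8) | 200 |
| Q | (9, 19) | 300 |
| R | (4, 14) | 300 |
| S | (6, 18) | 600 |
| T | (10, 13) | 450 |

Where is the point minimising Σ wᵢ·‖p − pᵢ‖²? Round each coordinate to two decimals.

(7.57, 15.22)

The minimiser of Σwᵢ‖p−pᵢ‖² is the weighted centroid p* = (Σwᵢpᵢ)/(Σwᵢ).
Σwᵢ = 1850.
Σwᵢxᵢ = 200·10 + 300·9 + 300·4 + 600·6 + 450·10 = 14000.
Σwᵢyᵢ = 200·8 + 300·19 + 300·14 + 600·18 + 450·13 = 28150.
x* = 14000/1850 = 7.57, y* = 28150/1850 = 15.22.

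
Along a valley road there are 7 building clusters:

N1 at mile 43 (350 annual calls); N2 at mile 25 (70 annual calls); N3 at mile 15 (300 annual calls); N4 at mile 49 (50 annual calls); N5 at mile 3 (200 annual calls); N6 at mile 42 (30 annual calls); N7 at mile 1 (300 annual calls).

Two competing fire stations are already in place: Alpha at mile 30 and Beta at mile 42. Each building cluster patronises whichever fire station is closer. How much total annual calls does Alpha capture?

870

The indifferent point is the midpoint (30+42)/2 = 36; building clusters left of it (closer to Alpha at 30) go to Alpha, those right go to Beta.
  N7 at 1 (w=300) → Alpha
  N5 at 3 (w=200) → Alpha
  N3 at 15 (w=300) → Alpha
  N2 at 25 (w=70) → Alpha
  N6 at 42 (w=30) → Beta
  N1 at 43 (w=350) → Beta
  N4 at 49 (w=50) → Beta
Alpha captures 870; Beta captures 430.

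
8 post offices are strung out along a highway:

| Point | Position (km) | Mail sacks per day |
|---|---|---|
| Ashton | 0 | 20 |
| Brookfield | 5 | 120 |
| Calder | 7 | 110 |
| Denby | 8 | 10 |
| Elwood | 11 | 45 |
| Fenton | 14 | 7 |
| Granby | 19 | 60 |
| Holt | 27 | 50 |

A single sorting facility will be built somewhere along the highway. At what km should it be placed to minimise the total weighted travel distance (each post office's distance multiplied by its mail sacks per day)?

For a sum of weighted absolute distances on a line, the optimum is the weighted median (not the mean). Total weight W = 422; half-weight = 211.
Sort by position and accumulate weight:
  km 0 (Ashton, w=20) → cum 20
  km 5 (Brookfield, w=120) → cum 140
  km 7 (Calder, w=110) → cum 250  ≥ 211 → median here
  km 8 (Denby, w=10) → cum 260
  km 11 (Elwood, w=45) → cum 305
  km 14 (Fenton, w=7) → cum 312
  km 19 (Granby, w=60) → cum 372
  km 27 (Holt, w=50) → cum 422
Optimal location: km 7.

x = 7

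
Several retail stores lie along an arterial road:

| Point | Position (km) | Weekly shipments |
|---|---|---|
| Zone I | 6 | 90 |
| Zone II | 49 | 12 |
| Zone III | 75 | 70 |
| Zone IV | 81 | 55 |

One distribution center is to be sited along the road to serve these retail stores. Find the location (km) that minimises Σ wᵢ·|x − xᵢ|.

For a sum of weighted absolute distances on a line, the optimum is the weighted median (not the mean). Total weight W = 227; half-weight = 113.5.
Sort by position and accumulate weight:
  km 6 (Zone I, w=90) → cum 90
  km 49 (Zone II, w=12) → cum 102
  km 75 (Zone III, w=70) → cum 172  ≥ 113.5 → median here
  km 81 (Zone IV, w=55) → cum 227
Optimal location: km 75.

x = 75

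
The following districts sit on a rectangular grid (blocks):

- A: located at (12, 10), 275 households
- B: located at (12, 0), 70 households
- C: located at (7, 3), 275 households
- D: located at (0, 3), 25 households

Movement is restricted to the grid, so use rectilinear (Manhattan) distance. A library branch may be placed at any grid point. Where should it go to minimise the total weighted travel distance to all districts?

(12, 3)

Manhattan distance separates: Σwᵢ(|x−xᵢ|+|y−yᵢ|) = Σwᵢ|x−xᵢ| + Σwᵢ|y−yᵢ|, so x and y are optimised independently as 1-D weighted medians.
Total weight W = 645; half = 322.5.
x-coordinate, sorted with cumulative weight:
  x=0 (D, w=25) cum 25
  x=7 (C, w=275) cum 300
  x=12 (A, w=275) cum 575  ← median
  x=12 (B, w=70) cum 645
⇒ x* = 12
y-coordinate, sorted with cumulative weight:
  y=0 (B, w=70) cum 70
  y=3 (C, w=275) cum 345  ← median
  y=3 (D, w=25) cum 370
  y=10 (A, w=275) cum 645
⇒ y* = 3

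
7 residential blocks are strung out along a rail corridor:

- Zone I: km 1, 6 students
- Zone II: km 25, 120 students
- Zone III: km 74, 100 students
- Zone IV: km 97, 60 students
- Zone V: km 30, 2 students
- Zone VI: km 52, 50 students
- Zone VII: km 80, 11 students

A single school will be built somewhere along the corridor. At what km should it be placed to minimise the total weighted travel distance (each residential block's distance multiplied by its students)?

For a sum of weighted absolute distances on a line, the optimum is the weighted median (not the mean). Total weight W = 349; half-weight = 174.5.
Sort by position and accumulate weight:
  km 1 (Zone I, w=6) → cum 6
  km 25 (Zone II, w=120) → cum 126
  km 30 (Zone V, w=2) → cum 128
  km 52 (Zone VI, w=50) → cum 178  ≥ 174.5 → median here
  km 74 (Zone III, w=100) → cum 278
  km 80 (Zone VII, w=11) → cum 289
  km 97 (Zone IV, w=60) → cum 349
Optimal location: km 52.

x = 52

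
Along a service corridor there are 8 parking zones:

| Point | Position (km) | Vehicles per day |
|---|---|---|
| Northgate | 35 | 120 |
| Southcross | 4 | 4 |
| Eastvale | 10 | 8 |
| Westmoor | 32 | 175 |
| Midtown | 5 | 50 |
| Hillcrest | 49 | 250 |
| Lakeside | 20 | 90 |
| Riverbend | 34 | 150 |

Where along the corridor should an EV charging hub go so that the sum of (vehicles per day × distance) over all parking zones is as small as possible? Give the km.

For a sum of weighted absolute distances on a line, the optimum is the weighted median (not the mean). Total weight W = 847; half-weight = 423.5.
Sort by position and accumulate weight:
  km 4 (Southcross, w=4) → cum 4
  km 5 (Midtown, w=50) → cum 54
  km 10 (Eastvale, w=8) → cum 62
  km 20 (Lakeside, w=90) → cum 152
  km 32 (Westmoor, w=175) → cum 327
  km 34 (Riverbend, w=150) → cum 477  ≥ 423.5 → median here
  km 35 (Northgate, w=120) → cum 597
  km 49 (Hillcrest, w=250) → cum 847
Optimal location: km 34.

x = 34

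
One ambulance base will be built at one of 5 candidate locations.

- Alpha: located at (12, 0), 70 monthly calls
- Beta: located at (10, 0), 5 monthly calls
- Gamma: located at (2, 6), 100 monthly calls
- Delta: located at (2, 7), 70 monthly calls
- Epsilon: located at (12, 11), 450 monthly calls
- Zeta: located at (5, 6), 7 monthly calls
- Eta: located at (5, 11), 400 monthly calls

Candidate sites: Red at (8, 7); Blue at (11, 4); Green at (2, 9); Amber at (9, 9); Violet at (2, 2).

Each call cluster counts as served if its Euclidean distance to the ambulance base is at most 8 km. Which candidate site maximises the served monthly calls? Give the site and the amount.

Red, covering 1032

Coverage radius r = 8 km; a point is covered iff (Δx)²+(Δy)² ≤ 8² = 64.
  Red (8, 7): covers {Beta, Gamma, Delta, Epsilon, Zeta, Eta} → 1032
  Blue (11, 4): covers {Alpha, Beta, Epsilon, Zeta} → 532
  Green (2, 9): covers {Gamma, Delta, Zeta, Eta} → 577
  Amber (9, 9): covers {Gamma, Delta, Epsilon, Zeta, Eta} → 1027
  Violet (2, 2): covers {Gamma, Delta, Zeta} → 177
Maximum coverage at Red: 1032 monthly calls.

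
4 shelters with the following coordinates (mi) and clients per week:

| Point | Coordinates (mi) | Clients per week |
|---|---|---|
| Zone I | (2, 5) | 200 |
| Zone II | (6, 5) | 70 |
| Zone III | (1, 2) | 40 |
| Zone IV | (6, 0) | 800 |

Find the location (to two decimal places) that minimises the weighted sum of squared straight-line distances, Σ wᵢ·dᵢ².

(5.10, 1.29)

The minimiser of Σwᵢ‖p−pᵢ‖² is the weighted centroid p* = (Σwᵢpᵢ)/(Σwᵢ).
Σwᵢ = 1110.
Σwᵢxᵢ = 200·2 + 70·6 + 40·1 + 800·6 = 5660.
Σwᵢyᵢ = 200·5 + 70·5 + 40·2 + 800·0 = 1430.
x* = 5660/1110 = 5.10, y* = 1430/1110 = 1.29.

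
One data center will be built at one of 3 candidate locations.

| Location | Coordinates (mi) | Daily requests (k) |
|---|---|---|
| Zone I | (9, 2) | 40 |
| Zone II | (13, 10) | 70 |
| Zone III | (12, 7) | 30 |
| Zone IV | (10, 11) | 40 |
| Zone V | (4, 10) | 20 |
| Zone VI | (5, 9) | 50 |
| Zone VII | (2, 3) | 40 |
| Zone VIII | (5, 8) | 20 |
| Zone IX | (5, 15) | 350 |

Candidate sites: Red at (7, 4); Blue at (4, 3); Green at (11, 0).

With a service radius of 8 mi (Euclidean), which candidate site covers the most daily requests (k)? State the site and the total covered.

Coverage radius r = 8 mi; a point is covered iff (Δx)²+(Δy)² ≤ 8² = 64.
  Red (7, 4): covers {Zone I, Zone III, Zone IV, Zone V, Zone VI, Zone VII, Zone VIII} → 240
  Blue (4, 3): covers {Zone I, Zone V, Zone VI, Zone VII, Zone VIII} → 170
  Green (11, 0): covers {Zone I, Zone III} → 70
Maximum coverage at Red: 240 daily requests (k).

Red, covering 240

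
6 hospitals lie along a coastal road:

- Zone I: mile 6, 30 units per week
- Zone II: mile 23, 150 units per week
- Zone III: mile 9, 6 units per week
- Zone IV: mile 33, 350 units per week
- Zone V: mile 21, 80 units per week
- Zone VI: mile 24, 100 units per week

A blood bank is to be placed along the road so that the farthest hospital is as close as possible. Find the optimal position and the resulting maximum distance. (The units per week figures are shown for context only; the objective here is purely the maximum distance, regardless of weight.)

location 19.5, max distance 13.5

The 1-center on a line is the midpoint of the two extreme points: leftmost at 6, rightmost at 33.
Optimal location = (6 + 33)/2 = 19.5; maximum distance = (33 − 6)/2 = 13.5.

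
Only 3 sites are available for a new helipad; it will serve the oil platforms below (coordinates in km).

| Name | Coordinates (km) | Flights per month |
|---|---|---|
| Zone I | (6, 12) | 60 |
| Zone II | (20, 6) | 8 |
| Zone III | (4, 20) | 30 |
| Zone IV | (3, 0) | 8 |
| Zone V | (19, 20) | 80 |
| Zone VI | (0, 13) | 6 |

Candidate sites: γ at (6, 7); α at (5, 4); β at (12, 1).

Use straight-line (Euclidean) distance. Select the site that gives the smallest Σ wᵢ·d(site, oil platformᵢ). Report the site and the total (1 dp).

Total weighted distance at each candidate:
  γ (6, 7): total = 2389.5
  α (5, 4): total = 2884.1
  β (12, 1): total = 3239.9
Minimum is at γ with total 2389.5 km.

γ, total 2389.5 km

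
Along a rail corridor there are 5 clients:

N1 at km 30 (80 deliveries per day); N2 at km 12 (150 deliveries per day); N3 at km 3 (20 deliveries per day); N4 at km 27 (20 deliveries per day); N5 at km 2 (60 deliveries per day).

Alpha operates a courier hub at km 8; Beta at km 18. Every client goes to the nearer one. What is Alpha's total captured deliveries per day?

230

The indifferent point is the midpoint (8+18)/2 = 13; clients left of it (closer to Alpha at 8) go to Alpha, those right go to Beta.
  N5 at 2 (w=60) → Alpha
  N3 at 3 (w=20) → Alpha
  N2 at 12 (w=150) → Alpha
  N4 at 27 (w=20) → Beta
  N1 at 30 (w=80) → Beta
Alpha captures 230; Beta captures 100.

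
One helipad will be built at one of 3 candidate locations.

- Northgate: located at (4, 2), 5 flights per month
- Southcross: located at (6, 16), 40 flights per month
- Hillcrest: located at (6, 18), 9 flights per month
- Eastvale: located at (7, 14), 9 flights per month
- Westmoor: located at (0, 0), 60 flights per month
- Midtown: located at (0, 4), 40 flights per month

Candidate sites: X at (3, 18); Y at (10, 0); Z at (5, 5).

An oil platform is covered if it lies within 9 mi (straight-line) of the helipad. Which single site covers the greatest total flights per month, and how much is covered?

Coverage radius r = 9 mi; a point is covered iff (Δx)²+(Δy)² ≤ 9² = 81.
  X (3, 18): covers {Southcross, Hillcrest, Eastvale} → 58
  Y (10, 0): covers {Northgate} → 5
  Z (5, 5): covers {Northgate, Westmoor, Midtown} → 105
Maximum coverage at Z: 105 flights per month.

Z, covering 105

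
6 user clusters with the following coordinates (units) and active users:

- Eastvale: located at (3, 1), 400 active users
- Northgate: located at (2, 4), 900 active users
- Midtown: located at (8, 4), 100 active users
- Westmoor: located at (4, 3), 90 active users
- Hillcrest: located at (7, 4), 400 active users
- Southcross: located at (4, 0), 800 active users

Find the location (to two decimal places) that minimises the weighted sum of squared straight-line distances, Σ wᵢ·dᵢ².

(3.78, 2.33)

The minimiser of Σwᵢ‖p−pᵢ‖² is the weighted centroid p* = (Σwᵢpᵢ)/(Σwᵢ).
Σwᵢ = 2690.
Σwᵢxᵢ = 400·3 + 900·2 + 100·8 + 90·4 + 400·7 + 800·4 = 10160.
Σwᵢyᵢ = 400·1 + 900·4 + 100·4 + 90·3 + 400·4 + 800·0 = 6270.
x* = 10160/2690 = 3.78, y* = 6270/2690 = 2.33.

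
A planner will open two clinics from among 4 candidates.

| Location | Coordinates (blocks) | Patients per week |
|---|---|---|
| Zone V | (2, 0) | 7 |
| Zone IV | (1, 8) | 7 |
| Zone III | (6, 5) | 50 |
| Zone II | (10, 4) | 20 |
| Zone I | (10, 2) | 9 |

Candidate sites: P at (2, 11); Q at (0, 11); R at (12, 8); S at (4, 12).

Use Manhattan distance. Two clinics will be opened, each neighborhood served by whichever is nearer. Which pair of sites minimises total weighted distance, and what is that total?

{P, R}, total 747

Evaluate every pair (each demand assigned to the nearer of the two):
  {P, R}: total = 747
  {Q, R}: total = 761
  {R, S}: total = 789
  {P, S}: total = 979
  {Q, S}: total = 993
  {P, Q}: total = 1058
Best pair: {P, R} with total 747.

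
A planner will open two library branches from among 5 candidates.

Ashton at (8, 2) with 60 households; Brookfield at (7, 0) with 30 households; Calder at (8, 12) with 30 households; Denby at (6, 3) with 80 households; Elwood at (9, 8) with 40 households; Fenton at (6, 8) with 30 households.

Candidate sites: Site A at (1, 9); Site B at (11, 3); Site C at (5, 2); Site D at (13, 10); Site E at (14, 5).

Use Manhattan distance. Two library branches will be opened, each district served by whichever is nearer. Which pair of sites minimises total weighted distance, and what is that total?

Evaluate every pair (each demand assigned to the nearer of the two):
  {Site C, Site D}: total = 1120
  {Site A, Site C}: total = 1300
  {Site B, Site C}: total = 1310
  {Site C, Site E}: total = 1380
  {Site B, Site D}: total = 1570
  {Site A, Site B}: total = 1610
  {Site B, Site E}: total = 1790
  {Site D, Site E}: total = 2420
  {Site A, Site E}: total = 2500
  {Site A, Site D}: total = 2740
Best pair: {Site C, Site D} with total 1120.

{Site C, Site D}, total 1120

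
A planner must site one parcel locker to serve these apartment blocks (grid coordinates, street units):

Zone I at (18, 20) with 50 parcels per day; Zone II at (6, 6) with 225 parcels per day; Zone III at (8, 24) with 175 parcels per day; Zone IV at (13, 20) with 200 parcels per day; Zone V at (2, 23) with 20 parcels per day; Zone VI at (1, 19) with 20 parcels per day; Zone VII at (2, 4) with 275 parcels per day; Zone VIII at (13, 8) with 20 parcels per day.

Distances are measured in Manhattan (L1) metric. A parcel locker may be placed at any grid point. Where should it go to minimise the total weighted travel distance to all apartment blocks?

Manhattan distance separates: Σwᵢ(|x−xᵢ|+|y−yᵢ|) = Σwᵢ|x−xᵢ| + Σwᵢ|y−yᵢ|, so x and y are optimised independently as 1-D weighted medians.
Total weight W = 985; half = 492.5.
x-coordinate, sorted with cumulative weight:
  x=1 (Zone VI, w=20) cum 20
  x=2 (Zone V, w=20) cum 40
  x=2 (Zone VII, w=275) cum 315
  x=6 (Zone II, w=225) cum 540  ← median
  x=8 (Zone III, w=175) cum 715
  x=13 (Zone IV, w=200) cum 915
  x=13 (Zone VIII, w=20) cum 935
  x=18 (Zone I, w=50) cum 985
⇒ x* = 6
y-coordinate, sorted with cumulative weight:
  y=4 (Zone VII, w=275) cum 275
  y=6 (Zone II, w=225) cum 500  ← median
  y=8 (Zone VIII, w=20) cum 520
  y=19 (Zone VI, w=20) cum 540
  y=20 (Zone I, w=50) cum 590
  y=20 (Zone IV, w=200) cum 790
  y=23 (Zone V, w=20) cum 810
  y=24 (Zone III, w=175) cum 985
⇒ y* = 6

(6, 6)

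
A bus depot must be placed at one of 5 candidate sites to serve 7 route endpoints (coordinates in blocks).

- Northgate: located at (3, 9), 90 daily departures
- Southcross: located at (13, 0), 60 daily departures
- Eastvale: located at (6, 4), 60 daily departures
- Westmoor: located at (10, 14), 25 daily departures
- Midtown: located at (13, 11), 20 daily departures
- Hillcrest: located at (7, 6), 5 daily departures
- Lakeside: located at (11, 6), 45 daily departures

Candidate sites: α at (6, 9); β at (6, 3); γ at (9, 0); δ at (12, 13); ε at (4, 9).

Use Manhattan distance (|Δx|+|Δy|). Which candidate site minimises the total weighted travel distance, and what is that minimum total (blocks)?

Total weighted distance at each candidate:
  α (6, 9): total = 2315
  β (6, 3): total = 2525
  γ (9, 0): total = 3085
  δ (12, 13): total = 3465
  ε (4, 9): total = 2565
Minimum is at α with total 2315 blocks.

α, total 2315 blocks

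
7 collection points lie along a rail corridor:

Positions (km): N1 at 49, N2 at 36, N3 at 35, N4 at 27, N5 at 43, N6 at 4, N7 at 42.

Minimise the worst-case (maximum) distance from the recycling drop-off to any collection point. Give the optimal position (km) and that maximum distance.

location 26.5, max distance 22.5

The 1-center on a line is the midpoint of the two extreme points: leftmost at 4, rightmost at 49.
Optimal location = (4 + 49)/2 = 26.5; maximum distance = (49 − 4)/2 = 22.5.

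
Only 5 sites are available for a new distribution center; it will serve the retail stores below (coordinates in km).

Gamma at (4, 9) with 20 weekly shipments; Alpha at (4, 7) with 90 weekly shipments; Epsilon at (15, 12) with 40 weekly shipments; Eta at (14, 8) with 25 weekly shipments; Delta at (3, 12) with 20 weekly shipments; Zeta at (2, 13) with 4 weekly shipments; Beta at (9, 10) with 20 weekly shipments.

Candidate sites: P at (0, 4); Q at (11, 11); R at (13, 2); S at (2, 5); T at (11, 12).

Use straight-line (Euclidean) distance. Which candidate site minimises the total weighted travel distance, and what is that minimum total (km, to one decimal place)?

Q, total 1385.0 km

Total weighted distance at each candidate:
  P (0, 4): total = 2046.2
  Q (11, 11): total = 1385.0
  R (13, 2): total = 2238.6
  S (2, 5): total = 1589.3
  T (11, 12): total = 1464.3
Minimum is at Q with total 1385.0 km.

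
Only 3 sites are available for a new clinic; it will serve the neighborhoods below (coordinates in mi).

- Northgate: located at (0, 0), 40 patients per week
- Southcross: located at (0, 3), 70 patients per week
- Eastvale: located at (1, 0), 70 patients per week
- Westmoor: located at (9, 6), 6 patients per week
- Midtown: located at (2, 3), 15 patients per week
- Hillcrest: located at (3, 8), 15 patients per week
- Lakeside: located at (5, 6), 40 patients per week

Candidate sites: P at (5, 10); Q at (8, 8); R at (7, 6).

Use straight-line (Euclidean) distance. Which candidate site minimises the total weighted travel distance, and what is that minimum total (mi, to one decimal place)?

Total weighted distance at each candidate:
  P (5, 10): total = 2153.9
  Q (8, 8): total = 2206.8
  R (7, 6): total = 1742.4
Minimum is at R with total 1742.4 mi.

R, total 1742.4 mi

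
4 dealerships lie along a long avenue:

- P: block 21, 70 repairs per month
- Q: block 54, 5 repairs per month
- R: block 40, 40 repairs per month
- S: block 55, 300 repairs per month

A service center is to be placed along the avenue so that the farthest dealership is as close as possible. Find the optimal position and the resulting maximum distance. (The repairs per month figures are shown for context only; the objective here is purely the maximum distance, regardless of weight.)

The 1-center on a line is the midpoint of the two extreme points: leftmost at 21, rightmost at 55.
Optimal location = (21 + 55)/2 = 38; maximum distance = (55 − 21)/2 = 17.

location 38, max distance 17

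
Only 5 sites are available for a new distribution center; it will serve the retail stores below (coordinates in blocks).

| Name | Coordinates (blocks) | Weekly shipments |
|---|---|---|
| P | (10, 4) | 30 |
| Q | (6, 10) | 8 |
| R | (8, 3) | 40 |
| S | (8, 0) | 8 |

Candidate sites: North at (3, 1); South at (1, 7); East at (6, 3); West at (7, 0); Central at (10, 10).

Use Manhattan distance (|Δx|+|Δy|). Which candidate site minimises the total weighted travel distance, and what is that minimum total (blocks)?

East, total 326 blocks

Total weighted distance at each candidate:
  North (3, 1): total = 724
  South (1, 7): total = 976
  East (6, 3): total = 326
  West (7, 0): total = 466
  Central (10, 10): total = 668
Minimum is at East with total 326 blocks.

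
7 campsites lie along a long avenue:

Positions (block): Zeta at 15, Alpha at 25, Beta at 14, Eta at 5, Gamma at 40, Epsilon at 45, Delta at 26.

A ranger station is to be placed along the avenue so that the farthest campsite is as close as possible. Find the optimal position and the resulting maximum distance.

location 25, max distance 20

The 1-center on a line is the midpoint of the two extreme points: leftmost at 5, rightmost at 45.
Optimal location = (5 + 45)/2 = 25; maximum distance = (45 − 5)/2 = 20.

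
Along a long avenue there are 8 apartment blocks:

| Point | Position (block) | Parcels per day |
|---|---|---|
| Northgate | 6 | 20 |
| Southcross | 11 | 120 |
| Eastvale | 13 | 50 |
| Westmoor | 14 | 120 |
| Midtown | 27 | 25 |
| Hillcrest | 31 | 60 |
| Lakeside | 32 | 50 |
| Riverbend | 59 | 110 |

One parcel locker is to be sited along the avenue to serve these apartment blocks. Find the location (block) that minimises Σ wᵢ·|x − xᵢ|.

x = 14

For a sum of weighted absolute distances on a line, the optimum is the weighted median (not the mean). Total weight W = 555; half-weight = 277.5.
Sort by position and accumulate weight:
  block 6 (Northgate, w=20) → cum 20
  block 11 (Southcross, w=120) → cum 140
  block 13 (Eastvale, w=50) → cum 190
  block 14 (Westmoor, w=120) → cum 310  ≥ 277.5 → median here
  block 27 (Midtown, w=25) → cum 335
  block 31 (Hillcrest, w=60) → cum 395
  block 32 (Lakeside, w=50) → cum 445
  block 59 (Riverbend, w=110) → cum 555
Optimal location: block 14.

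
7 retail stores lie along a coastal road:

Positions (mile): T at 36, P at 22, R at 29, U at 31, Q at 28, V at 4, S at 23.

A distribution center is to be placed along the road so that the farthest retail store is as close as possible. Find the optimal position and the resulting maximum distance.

location 20, max distance 16

The 1-center on a line is the midpoint of the two extreme points: leftmost at 4, rightmost at 36.
Optimal location = (4 + 36)/2 = 20; maximum distance = (36 − 4)/2 = 16.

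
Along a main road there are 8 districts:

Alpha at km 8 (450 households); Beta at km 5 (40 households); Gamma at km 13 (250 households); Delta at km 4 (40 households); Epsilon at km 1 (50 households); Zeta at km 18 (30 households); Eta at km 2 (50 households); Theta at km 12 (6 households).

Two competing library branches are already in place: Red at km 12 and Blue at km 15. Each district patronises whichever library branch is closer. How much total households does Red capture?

886

The indifferent point is the midpoint (12+15)/2 = 13.5; districts left of it (closer to Red at 12) go to Red, those right go to Blue.
  Epsilon at 1 (w=50) → Red
  Eta at 2 (w=50) → Red
  Delta at 4 (w=40) → Red
  Beta at 5 (w=40) → Red
  Alpha at 8 (w=450) → Red
  Theta at 12 (w=6) → Red
  Gamma at 13 (w=250) → Red
  Zeta at 18 (w=30) → Blue
Red captures 886; Blue captures 30.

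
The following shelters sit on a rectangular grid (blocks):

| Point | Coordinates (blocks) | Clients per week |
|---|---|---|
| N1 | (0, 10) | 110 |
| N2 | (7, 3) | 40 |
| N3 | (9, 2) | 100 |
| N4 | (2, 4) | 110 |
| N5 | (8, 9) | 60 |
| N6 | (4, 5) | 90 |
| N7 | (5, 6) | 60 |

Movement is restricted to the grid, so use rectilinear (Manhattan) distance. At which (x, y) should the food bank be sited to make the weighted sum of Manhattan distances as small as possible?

Manhattan distance separates: Σwᵢ(|x−xᵢ|+|y−yᵢ|) = Σwᵢ|x−xᵢ| + Σwᵢ|y−yᵢ|, so x and y are optimised independently as 1-D weighted medians.
Total weight W = 570; half = 285.
x-coordinate, sorted with cumulative weight:
  x=0 (N1, w=110) cum 110
  x=2 (N4, w=110) cum 220
  x=4 (N6, w=90) cum 310  ← median
  x=5 (N7, w=60) cum 370
  x=7 (N2, w=40) cum 410
  x=8 (N5, w=60) cum 470
  x=9 (N3, w=100) cum 570
⇒ x* = 4
y-coordinate, sorted with cumulative weight:
  y=2 (N3, w=100) cum 100
  y=3 (N2, w=40) cum 140
  y=4 (N4, w=110) cum 250
  y=5 (N6, w=90) cum 340  ← median
  y=6 (N7, w=60) cum 400
  y=9 (N5, w=60) cum 460
  y=10 (N1, w=110) cum 570
⇒ y* = 5

(4, 5)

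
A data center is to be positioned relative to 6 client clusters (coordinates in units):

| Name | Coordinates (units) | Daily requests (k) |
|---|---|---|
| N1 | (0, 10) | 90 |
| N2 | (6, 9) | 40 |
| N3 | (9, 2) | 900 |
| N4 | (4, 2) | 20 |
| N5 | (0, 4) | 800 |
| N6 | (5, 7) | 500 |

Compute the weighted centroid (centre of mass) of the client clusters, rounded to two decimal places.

(4.65, 4.17)

The minimiser of Σwᵢ‖p−pᵢ‖² is the weighted centroid p* = (Σwᵢpᵢ)/(Σwᵢ).
Σwᵢ = 2350.
Σwᵢxᵢ = 90·0 + 40·6 + 900·9 + 20·4 + 800·0 + 500·5 = 10920.
Σwᵢyᵢ = 90·10 + 40·9 + 900·2 + 20·2 + 800·4 + 500·7 = 9800.
x* = 10920/2350 = 4.65, y* = 9800/2350 = 4.17.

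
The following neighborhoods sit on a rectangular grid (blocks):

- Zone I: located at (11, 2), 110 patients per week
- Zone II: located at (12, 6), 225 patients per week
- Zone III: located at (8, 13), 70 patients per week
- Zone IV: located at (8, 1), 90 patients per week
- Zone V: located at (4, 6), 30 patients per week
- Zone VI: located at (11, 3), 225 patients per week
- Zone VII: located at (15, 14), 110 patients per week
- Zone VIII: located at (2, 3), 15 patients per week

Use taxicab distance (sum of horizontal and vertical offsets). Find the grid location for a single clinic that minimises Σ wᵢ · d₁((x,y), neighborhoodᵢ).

(11, 3)

Manhattan distance separates: Σwᵢ(|x−xᵢ|+|y−yᵢ|) = Σwᵢ|x−xᵢ| + Σwᵢ|y−yᵢ|, so x and y are optimised independently as 1-D weighted medians.
Total weight W = 875; half = 437.5.
x-coordinate, sorted with cumulative weight:
  x=2 (Zone VIII, w=15) cum 15
  x=4 (Zone V, w=30) cum 45
  x=8 (Zone III, w=70) cum 115
  x=8 (Zone IV, w=90) cum 205
  x=11 (Zone I, w=110) cum 315
  x=11 (Zone VI, w=225) cum 540  ← median
  x=12 (Zone II, w=225) cum 765
  x=15 (Zone VII, w=110) cum 875
⇒ x* = 11
y-coordinate, sorted with cumulative weight:
  y=1 (Zone IV, w=90) cum 90
  y=2 (Zone I, w=110) cum 200
  y=3 (Zone VI, w=225) cum 425
  y=3 (Zone VIII, w=15) cum 440  ← median
  y=6 (Zone II, w=225) cum 665
  y=6 (Zone V, w=30) cum 695
  y=13 (Zone III, w=70) cum 765
  y=14 (Zone VII, w=110) cum 875
⇒ y* = 3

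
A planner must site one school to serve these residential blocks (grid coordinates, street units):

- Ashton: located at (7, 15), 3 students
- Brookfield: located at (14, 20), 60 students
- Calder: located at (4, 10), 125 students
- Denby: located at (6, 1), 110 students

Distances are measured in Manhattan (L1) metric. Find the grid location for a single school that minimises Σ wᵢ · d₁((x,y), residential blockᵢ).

Manhattan distance separates: Σwᵢ(|x−xᵢ|+|y−yᵢ|) = Σwᵢ|x−xᵢ| + Σwᵢ|y−yᵢ|, so x and y are optimised independently as 1-D weighted medians.
Total weight W = 298; half = 149.
x-coordinate, sorted with cumulative weight:
  x=4 (Calder, w=125) cum 125
  x=6 (Denby, w=110) cum 235  ← median
  x=7 (Ashton, w=3) cum 238
  x=14 (Brookfield, w=60) cum 298
⇒ x* = 6
y-coordinate, sorted with cumulative weight:
  y=1 (Denby, w=110) cum 110
  y=10 (Calder, w=125) cum 235  ← median
  y=15 (Ashton, w=3) cum 238
  y=20 (Brookfield, w=60) cum 298
⇒ y* = 10

(6, 10)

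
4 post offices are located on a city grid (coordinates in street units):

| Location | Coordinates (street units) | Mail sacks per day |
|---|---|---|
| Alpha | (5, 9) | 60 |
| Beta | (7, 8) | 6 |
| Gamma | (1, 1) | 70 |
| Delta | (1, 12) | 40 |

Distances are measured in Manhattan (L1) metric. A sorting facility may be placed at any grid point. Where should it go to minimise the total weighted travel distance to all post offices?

(1, 9)

Manhattan distance separates: Σwᵢ(|x−xᵢ|+|y−yᵢ|) = Σwᵢ|x−xᵢ| + Σwᵢ|y−yᵢ|, so x and y are optimised independently as 1-D weighted medians.
Total weight W = 176; half = 88.
x-coordinate, sorted with cumulative weight:
  x=1 (Gamma, w=70) cum 70
  x=1 (Delta, w=40) cum 110  ← median
  x=5 (Alpha, w=60) cum 170
  x=7 (Beta, w=6) cum 176
⇒ x* = 1
y-coordinate, sorted with cumulative weight:
  y=1 (Gamma, w=70) cum 70
  y=8 (Beta, w=6) cum 76
  y=9 (Alpha, w=60) cum 136  ← median
  y=12 (Delta, w=40) cum 176
⇒ y* = 9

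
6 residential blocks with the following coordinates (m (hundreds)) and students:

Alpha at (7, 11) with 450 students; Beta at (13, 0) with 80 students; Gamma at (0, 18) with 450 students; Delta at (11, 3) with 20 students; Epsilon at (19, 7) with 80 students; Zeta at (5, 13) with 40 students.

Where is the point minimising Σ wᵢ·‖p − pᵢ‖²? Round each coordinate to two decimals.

(5.47, 12.67)

The minimiser of Σwᵢ‖p−pᵢ‖² is the weighted centroid p* = (Σwᵢpᵢ)/(Σwᵢ).
Σwᵢ = 1120.
Σwᵢxᵢ = 450·7 + 80·13 + 450·0 + 20·11 + 80·19 + 40·5 = 6130.
Σwᵢyᵢ = 450·11 + 80·0 + 450·18 + 20·3 + 80·7 + 40·13 = 14190.
x* = 6130/1120 = 5.47, y* = 14190/1120 = 12.67.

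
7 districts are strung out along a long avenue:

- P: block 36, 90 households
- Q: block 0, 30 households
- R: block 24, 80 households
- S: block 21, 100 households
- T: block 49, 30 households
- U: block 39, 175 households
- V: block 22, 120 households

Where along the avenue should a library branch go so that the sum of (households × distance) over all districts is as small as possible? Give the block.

For a sum of weighted absolute distances on a line, the optimum is the weighted median (not the mean). Total weight W = 625; half-weight = 312.5.
Sort by position and accumulate weight:
  block 0 (Q, w=30) → cum 30
  block 21 (S, w=100) → cum 130
  block 22 (V, w=120) → cum 250
  block 24 (R, w=80) → cum 330  ≥ 312.5 → median here
  block 36 (P, w=90) → cum 420
  block 39 (U, w=175) → cum 595
  block 49 (T, w=30) → cum 625
Optimal location: block 24.

x = 24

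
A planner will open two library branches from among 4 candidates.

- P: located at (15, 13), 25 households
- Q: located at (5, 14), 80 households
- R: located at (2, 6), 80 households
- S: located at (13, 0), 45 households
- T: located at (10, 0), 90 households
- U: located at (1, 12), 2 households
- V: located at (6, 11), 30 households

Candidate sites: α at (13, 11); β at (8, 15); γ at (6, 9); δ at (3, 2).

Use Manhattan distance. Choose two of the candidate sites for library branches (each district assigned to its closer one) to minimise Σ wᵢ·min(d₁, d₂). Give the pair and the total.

Evaluate every pair (each demand assigned to the nearer of the two):
  {β, δ}: total = 2495
  {γ, δ}: total = 2631
  {α, γ}: total = 2881
  {α, δ}: total = 2919
  {β, γ}: total = 3071
  {α, β}: total = 3575
Best pair: {β, δ} with total 2495.

{β, δ}, total 2495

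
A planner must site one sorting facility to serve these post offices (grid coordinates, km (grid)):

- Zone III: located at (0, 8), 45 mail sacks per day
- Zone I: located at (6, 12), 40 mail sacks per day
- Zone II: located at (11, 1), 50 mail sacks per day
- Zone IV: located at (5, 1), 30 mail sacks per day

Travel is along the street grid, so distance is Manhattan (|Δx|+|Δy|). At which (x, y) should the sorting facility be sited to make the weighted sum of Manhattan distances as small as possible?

Manhattan distance separates: Σwᵢ(|x−xᵢ|+|y−yᵢ|) = Σwᵢ|x−xᵢ| + Σwᵢ|y−yᵢ|, so x and y are optimised independently as 1-D weighted medians.
Total weight W = 165; half = 82.5.
x-coordinate, sorted with cumulative weight:
  x=0 (Zone III, w=45) cum 45
  x=5 (Zone IV, w=30) cum 75
  x=6 (Zone I, w=40) cum 115  ← median
  x=11 (Zone II, w=50) cum 165
⇒ x* = 6
y-coordinate, sorted with cumulative weight:
  y=1 (Zone II, w=50) cum 50
  y=1 (Zone IV, w=30) cum 80
  y=8 (Zone III, w=45) cum 125  ← median
  y=12 (Zone I, w=40) cum 165
⇒ y* = 8

(6, 8)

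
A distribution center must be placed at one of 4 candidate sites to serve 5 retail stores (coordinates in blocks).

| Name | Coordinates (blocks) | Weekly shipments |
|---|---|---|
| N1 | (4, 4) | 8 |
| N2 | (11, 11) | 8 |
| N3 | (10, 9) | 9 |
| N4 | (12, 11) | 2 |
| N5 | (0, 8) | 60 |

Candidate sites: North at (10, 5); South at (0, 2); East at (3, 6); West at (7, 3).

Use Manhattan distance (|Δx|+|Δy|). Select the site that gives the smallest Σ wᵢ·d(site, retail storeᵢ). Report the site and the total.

Total weighted distance at each candidate:
  North (10, 5): total = 944
  South (0, 2): total = 763
  East (3, 6): total = 546
  West (7, 3): total = 955
Minimum is at East with total 546 blocks.

East, total 546 blocks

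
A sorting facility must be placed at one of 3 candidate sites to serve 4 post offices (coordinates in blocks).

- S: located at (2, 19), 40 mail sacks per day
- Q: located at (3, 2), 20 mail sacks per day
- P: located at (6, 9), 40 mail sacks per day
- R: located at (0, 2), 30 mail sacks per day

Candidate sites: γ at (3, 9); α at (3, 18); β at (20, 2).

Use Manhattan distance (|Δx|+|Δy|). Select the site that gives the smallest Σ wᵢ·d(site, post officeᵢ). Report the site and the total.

Total weighted distance at each candidate:
  γ (3, 9): total = 1000
  α (3, 18): total = 1450
  β (20, 2): total = 3180
Minimum is at γ with total 1000 blocks.

γ, total 1000 blocks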